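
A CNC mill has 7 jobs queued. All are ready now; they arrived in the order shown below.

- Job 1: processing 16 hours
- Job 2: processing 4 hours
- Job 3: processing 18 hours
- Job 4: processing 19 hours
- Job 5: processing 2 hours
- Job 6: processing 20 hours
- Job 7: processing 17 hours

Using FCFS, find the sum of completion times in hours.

FIFO (arrival order): Job 1 Job 2 Job 3 Job 4 Job 5 Job 6 Job 7.
Job 1: 0→16
Job 2: 16→20
Job 3: 20→38
Job 4: 38→57
Job 5: 57→59
Job 6: 59→79
Job 7: 79→96
Sum = 16+20+38+57+59+79+96 = 365.

365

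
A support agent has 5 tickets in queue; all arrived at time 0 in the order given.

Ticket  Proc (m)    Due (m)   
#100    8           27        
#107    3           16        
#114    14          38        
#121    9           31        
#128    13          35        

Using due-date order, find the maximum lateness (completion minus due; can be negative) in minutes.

9

EDD (increasing due date): #107 #100 #121 #128 #114.
#107: 0→3, due 16, lateness -13
#100: 3→11, due 27, lateness -16
#121: 11→20, due 31, lateness -11
#128: 20→33, due 35, lateness -2
#114: 33→47, due 38, lateness 9
Maximum = 9.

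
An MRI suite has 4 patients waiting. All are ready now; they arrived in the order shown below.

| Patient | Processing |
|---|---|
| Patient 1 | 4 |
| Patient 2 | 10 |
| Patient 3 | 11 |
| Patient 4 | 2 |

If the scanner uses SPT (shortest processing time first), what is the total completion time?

51

SPT (increasing processing time): Patient 4 Patient 1 Patient 2 Patient 3.
Patient 4: 0→2
Patient 1: 2→6
Patient 2: 6→16
Patient 3: 16→27
Sum = 2+6+16+27 = 51.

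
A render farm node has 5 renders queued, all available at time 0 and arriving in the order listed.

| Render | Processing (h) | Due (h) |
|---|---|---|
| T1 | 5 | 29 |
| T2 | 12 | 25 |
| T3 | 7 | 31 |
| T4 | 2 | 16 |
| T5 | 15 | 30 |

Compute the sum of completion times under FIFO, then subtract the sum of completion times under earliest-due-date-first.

3

FIFO (arrival order): T1 T2 T3 T4 T5.
T1: 0→5
T2: 5→17
T3: 17→24
T4: 24→26
T5: 26→41
Sum = 5+17+24+26+41 = 113.
EDD (increasing due date): T4 T2 T1 T5 T3.
T4: 0→2
T2: 2→14
T1: 14→19
T5: 19→34
T3: 34→41
Sum = 2+14+19+34+41 = 110.
Difference = 113 − 110 = 3.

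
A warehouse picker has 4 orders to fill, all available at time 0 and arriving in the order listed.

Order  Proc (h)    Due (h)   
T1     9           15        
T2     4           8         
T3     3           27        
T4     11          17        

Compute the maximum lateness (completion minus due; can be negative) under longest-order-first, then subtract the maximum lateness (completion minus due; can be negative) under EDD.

LPT (decreasing processing time): T4 T1 T2 T3.
T4: 0→11, due 17, lateness -6
T1: 11→20, due 15, lateness 5
T2: 20→24, due 8, lateness 16
T3: 24→27, due 27, lateness 0
Maximum = 16.
EDD (increasing due date): T2 T1 T4 T3.
T2: 0→4, due 8, lateness -4
T1: 4→13, due 15, lateness -2
T4: 13→24, due 17, lateness 7
T3: 24→27, due 27, lateness 0
Maximum = 7.
Difference = 16 − 7 = 9.

9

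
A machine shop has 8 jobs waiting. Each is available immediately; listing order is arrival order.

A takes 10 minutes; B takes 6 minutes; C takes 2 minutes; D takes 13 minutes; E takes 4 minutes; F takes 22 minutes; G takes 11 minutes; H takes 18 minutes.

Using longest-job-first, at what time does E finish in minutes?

LPT (decreasing processing time): F H D G A B E C.
F: 0→22
H: 22→40
D: 40→53
G: 53→64
A: 64→74
B: 74→80
E: 80→84

84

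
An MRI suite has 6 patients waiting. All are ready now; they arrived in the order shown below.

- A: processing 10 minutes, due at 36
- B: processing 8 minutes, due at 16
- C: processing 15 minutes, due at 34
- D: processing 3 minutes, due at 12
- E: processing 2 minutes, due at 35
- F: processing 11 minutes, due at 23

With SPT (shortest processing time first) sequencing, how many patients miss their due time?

SPT (increasing processing time): E D B A F C.
E: 0→2, due 35, tardiness 0
D: 2→5, due 12, tardiness 0
B: 5→13, due 16, tardiness 0
A: 13→23, due 36, tardiness 0
F: 23→34, due 23, tardiness 11
C: 34→49, due 34, tardiness 15
Late patients: 2.

2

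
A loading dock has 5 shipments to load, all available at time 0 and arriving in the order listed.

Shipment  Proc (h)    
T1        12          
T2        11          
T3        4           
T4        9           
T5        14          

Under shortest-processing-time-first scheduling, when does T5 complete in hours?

SPT (increasing processing time): T3 T4 T2 T1 T5.
T3: 0→4
T4: 4→13
T2: 13→24
T1: 24→36
T5: 36→50

50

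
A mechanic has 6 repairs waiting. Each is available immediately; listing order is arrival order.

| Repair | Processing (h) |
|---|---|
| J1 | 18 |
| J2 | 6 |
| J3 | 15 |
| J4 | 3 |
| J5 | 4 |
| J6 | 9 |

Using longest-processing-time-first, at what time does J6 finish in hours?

42

LPT (decreasing processing time): J1 J3 J6 J2 J5 J4.
J1: 0→18
J3: 18→33
J6: 33→42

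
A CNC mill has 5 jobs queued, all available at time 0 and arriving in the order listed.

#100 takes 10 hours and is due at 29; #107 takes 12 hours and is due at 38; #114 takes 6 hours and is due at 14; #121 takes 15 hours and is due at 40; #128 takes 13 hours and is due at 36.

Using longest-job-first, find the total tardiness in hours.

65

LPT (decreasing processing time): #121 #128 #107 #100 #114.
#121: 0→15, due 40, tardiness 0
#128: 15→28, due 36, tardiness 0
#107: 28→40, due 38, tardiness 2
#100: 40→50, due 29, tardiness 21
#114: 50→56, due 14, tardiness 42
Sum = 0+0+2+21+42 = 65.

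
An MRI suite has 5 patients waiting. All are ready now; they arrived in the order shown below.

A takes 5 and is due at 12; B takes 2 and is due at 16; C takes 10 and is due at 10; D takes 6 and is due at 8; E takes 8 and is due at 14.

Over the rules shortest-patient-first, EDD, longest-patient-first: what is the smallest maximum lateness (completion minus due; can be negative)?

SPT (increasing processing time): B A D E C.
B: 0→2, due 16, lateness -14
A: 2→7, due 12, lateness -5
D: 7→13, due 8, lateness 5
E: 13→21, due 14, lateness 7
C: 21→31, due 10, lateness 21
Maximum = 21.
EDD (increasing due date): D C A E B.
D: 0→6, due 8, lateness -2
C: 6→16, due 10, lateness 6
A: 16→21, due 12, lateness 9
E: 21→29, due 14, lateness 15
B: 29→31, due 16, lateness 15
Maximum = 15.
LPT (decreasing processing time): C E D A B.
C: 0→10, due 10, lateness 0
E: 10→18, due 14, lateness 4
D: 18→24, due 8, lateness 16
A: 24→29, due 12, lateness 17
B: 29→31, due 16, lateness 15
Maximum = 17.
SPT 21, EDD 15, LPT 17 → minimum 15.

15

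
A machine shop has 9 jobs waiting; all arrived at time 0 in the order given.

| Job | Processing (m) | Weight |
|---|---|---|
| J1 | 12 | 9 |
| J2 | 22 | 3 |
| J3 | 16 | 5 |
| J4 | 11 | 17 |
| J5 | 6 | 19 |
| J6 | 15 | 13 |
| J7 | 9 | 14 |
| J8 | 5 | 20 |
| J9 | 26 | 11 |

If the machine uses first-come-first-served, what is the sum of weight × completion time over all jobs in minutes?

8372

FIFO (arrival order): J1 J2 J3 J4 J5 J6 J7 J8 J9.
J1: finishes 12, weight 9, w·C = 108
J2: finishes 34, weight 3, w·C = 102
J3: finishes 50, weight 5, w·C = 250
J4: finishes 61, weight 17, w·C = 1037
J5: finishes 67, weight 19, w·C = 1273
J6: finishes 82, weight 13, w·C = 1066
J7: finishes 91, weight 14, w·C = 1274
J8: finishes 96, weight 20, w·C = 1920
J9: finishes 122, weight 11, w·C = 1342
Sum = 108+102+250+1037+1273+1066+1274+1920+1342 = 8372.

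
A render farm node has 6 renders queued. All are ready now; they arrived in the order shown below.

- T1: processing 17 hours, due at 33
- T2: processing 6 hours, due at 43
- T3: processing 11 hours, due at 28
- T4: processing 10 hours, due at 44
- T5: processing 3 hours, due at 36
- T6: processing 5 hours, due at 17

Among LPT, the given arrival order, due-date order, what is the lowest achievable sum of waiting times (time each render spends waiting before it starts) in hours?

LPT (decreasing processing time): T1 T3 T4 T2 T6 T5.
T1: waits 0, runs 0→17
T3: waits 17, runs 17→28
T4: waits 28, runs 28→38
T2: waits 38, runs 38→44
T6: waits 44, runs 44→49
T5: waits 49, runs 49→52
Sum = 0+17+28+38+44+49 = 176.
FIFO (arrival order): T1 T2 T3 T4 T5 T6.
T1: waits 0, runs 0→17
T2: waits 17, runs 17→23
T3: waits 23, runs 23→34
T4: waits 34, runs 34→44
T5: waits 44, runs 44→47
T6: waits 47, runs 47→52
Sum = 0+17+23+34+44+47 = 165.
EDD (increasing due date): T6 T3 T1 T5 T2 T4.
T6: waits 0, runs 0→5
T3: waits 5, runs 5→16
T1: waits 16, runs 16→33
T5: waits 33, runs 33→36
T2: waits 36, runs 36→42
T4: waits 42, runs 42→52
Sum = 0+5+16+33+36+42 = 132.
LPT 176, FIFO 165, EDD 132 → minimum 132.

132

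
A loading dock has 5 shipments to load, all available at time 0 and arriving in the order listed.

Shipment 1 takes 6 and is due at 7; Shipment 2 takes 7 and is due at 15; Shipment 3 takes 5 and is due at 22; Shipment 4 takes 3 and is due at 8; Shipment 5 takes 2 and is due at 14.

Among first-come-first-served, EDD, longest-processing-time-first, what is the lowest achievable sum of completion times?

67

FIFO (arrival order): Shipment 1 Shipment 2 Shipment 3 Shipment 4 Shipment 5.
Shipment 1: 0→6
Shipment 2: 6→13
Shipment 3: 13→18
Shipment 4: 18→21
Shipment 5: 21→23
Sum = 6+13+18+21+23 = 81.
EDD (increasing due date): Shipment 1 Shipment 4 Shipment 5 Shipment 2 Shipment 3.
Shipment 1: 0→6
Shipment 4: 6→9
Shipment 5: 9→11
Shipment 2: 11→18
Shipment 3: 18→23
Sum = 6+9+11+18+23 = 67.
LPT (decreasing processing time): Shipment 2 Shipment 1 Shipment 3 Shipment 4 Shipment 5.
Shipment 2: 0→7
Shipment 1: 7→13
Shipment 3: 13→18
Shipment 4: 18→21
Shipment 5: 21→23
Sum = 7+13+18+21+23 = 82.
FIFO 81, EDD 67, LPT 82 → minimum 67.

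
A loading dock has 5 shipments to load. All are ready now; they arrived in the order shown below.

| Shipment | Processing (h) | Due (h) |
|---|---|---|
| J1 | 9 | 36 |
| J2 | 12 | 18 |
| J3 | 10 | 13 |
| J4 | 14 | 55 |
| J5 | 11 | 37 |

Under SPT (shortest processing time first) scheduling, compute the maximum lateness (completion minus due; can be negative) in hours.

24

SPT (increasing processing time): J1 J3 J5 J2 J4.
J1: 0→9, due 36, lateness -27
J3: 9→19, due 13, lateness 6
J5: 19→30, due 37, lateness -7
J2: 30→42, due 18, lateness 24
J4: 42→56, due 55, lateness 1
Maximum = 24.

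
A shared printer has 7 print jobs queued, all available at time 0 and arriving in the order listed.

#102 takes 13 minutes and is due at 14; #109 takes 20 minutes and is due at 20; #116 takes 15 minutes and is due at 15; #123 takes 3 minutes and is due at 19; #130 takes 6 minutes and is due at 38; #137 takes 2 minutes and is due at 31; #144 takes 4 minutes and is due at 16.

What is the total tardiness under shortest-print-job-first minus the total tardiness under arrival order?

-87

SPT (increasing processing time): #137 #123 #144 #130 #102 #116 #109.
#137: 0→2, due 31, tardiness 0
#123: 2→5, due 19, tardiness 0
#144: 5→9, due 16, tardiness 0
#130: 9→15, due 38, tardiness 0
#102: 15→28, due 14, tardiness 14
#116: 28→43, due 15, tardiness 28
#109: 43→63, due 20, tardiness 43
Sum = 0+0+0+0+14+28+43 = 85.
FIFO (arrival order): #102 #109 #116 #123 #130 #137 #144.
#102: 0→13, due 14, tardiness 0
#109: 13→33, due 20, tardiness 13
#116: 33→48, due 15, tardiness 33
#123: 48→51, due 19, tardiness 32
#130: 51→57, due 38, tardiness 19
#137: 57→59, due 31, tardiness 28
#144: 59→63, due 16, tardiness 47
Sum = 0+13+33+32+19+28+47 = 172.
Difference = 85 − 172 = -87.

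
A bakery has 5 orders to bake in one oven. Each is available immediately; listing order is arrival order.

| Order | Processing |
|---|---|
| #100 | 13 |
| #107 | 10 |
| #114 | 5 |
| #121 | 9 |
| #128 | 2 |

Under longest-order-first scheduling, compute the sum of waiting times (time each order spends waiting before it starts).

105

LPT (decreasing processing time): #100 #107 #121 #114 #128.
#100: waits 0, runs 0→13
#107: waits 13, runs 13→23
#121: waits 23, runs 23→32
#114: waits 32, runs 32→37
#128: waits 37, runs 37→39
Sum = 0+13+23+32+37 = 105.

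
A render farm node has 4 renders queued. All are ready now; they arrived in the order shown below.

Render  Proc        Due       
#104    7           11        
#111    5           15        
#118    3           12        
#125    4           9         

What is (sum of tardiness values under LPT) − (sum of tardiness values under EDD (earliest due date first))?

LPT (decreasing processing time): #104 #111 #125 #118.
#104: 0→7, due 11, tardiness 0
#111: 7→12, due 15, tardiness 0
#125: 12→16, due 9, tardiness 7
#118: 16→19, due 12, tardiness 7
Sum = 0+0+7+7 = 14.
EDD (increasing due date): #125 #104 #118 #111.
#125: 0→4, due 9, tardiness 0
#104: 4→11, due 11, tardiness 0
#118: 11→14, due 12, tardiness 2
#111: 14→19, due 15, tardiness 4
Sum = 0+0+2+4 = 6.
Difference = 14 − 6 = 8.

8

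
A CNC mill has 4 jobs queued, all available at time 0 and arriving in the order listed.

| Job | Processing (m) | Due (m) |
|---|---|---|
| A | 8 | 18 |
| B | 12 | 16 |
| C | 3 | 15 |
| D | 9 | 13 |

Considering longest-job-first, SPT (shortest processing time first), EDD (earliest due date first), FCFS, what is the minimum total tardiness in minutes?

LPT (decreasing processing time): B D A C.
B: 0→12, due 16, tardiness 0
D: 12→21, due 13, tardiness 8
A: 21→29, due 18, tardiness 11
C: 29→32, due 15, tardiness 17
Sum = 0+8+11+17 = 36.
SPT (increasing processing time): C A D B.
C: 0→3, due 15, tardiness 0
A: 3→11, due 18, tardiness 0
D: 11→20, due 13, tardiness 7
B: 20→32, due 16, tardiness 16
Sum = 0+0+7+16 = 23.
EDD (increasing due date): D C B A.
D: 0→9, due 13, tardiness 0
C: 9→12, due 15, tardiness 0
B: 12→24, due 16, tardiness 8
A: 24→32, due 18, tardiness 14
Sum = 0+0+8+14 = 22.
FIFO (arrival order): A B C D.
A: 0→8, due 18, tardiness 0
B: 8→20, due 16, tardiness 4
C: 20→23, due 15, tardiness 8
D: 23→32, due 13, tardiness 19
Sum = 0+4+8+19 = 31.
LPT 36, SPT 23, EDD 22, FIFO 31 → minimum 22.

22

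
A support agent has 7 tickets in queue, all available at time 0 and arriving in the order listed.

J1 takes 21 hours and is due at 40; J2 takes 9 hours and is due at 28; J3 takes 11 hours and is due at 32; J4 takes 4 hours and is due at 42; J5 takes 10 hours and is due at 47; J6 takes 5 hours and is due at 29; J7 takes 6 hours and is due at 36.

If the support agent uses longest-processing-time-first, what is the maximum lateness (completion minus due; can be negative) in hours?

LPT (decreasing processing time): J1 J3 J5 J2 J7 J6 J4.
J1: 0→21, due 40, lateness -19
J3: 21→32, due 32, lateness 0
J5: 32→42, due 47, lateness -5
J2: 42→51, due 28, lateness 23
J7: 51→57, due 36, lateness 21
J6: 57→62, due 29, lateness 33
J4: 62→66, due 42, lateness 24
Maximum = 33.

33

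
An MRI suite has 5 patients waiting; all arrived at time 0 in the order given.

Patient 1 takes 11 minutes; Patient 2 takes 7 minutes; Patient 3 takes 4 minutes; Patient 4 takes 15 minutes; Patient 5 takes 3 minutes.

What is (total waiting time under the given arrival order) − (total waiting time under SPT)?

39

FIFO (arrival order): Patient 1 Patient 2 Patient 3 Patient 4 Patient 5.
Patient 1: waits 0, runs 0→11
Patient 2: waits 11, runs 11→18
Patient 3: waits 18, runs 18→22
Patient 4: waits 22, runs 22→37
Patient 5: waits 37, runs 37→40
Sum = 0+11+18+22+37 = 88.
SPT (increasing processing time): Patient 5 Patient 3 Patient 2 Patient 1 Patient 4.
Patient 5: waits 0, runs 0→3
Patient 3: waits 3, runs 3→7
Patient 2: waits 7, runs 7→14
Patient 1: waits 14, runs 14→25
Patient 4: waits 25, runs 25→40
Sum = 0+3+7+14+25 = 49.
Difference = 88 − 49 = 39.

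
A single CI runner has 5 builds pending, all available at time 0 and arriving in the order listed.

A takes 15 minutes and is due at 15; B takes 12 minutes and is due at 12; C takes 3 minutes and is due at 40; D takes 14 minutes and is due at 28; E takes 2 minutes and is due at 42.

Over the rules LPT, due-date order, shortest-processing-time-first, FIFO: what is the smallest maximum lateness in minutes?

13

LPT (decreasing processing time): A D B C E.
A: 0→15, due 15, lateness 0
D: 15→29, due 28, lateness 1
B: 29→41, due 12, lateness 29
C: 41→44, due 40, lateness 4
E: 44→46, due 42, lateness 4
Maximum = 29.
EDD (increasing due date): B A D C E.
B: 0→12, due 12, lateness 0
A: 12→27, due 15, lateness 12
D: 27→41, due 28, lateness 13
C: 41→44, due 40, lateness 4
E: 44→46, due 42, lateness 4
Maximum = 13.
SPT (increasing processing time): E C B D A.
E: 0→2, due 42, lateness -40
C: 2→5, due 40, lateness -35
B: 5→17, due 12, lateness 5
D: 17→31, due 28, lateness 3
A: 31→46, due 15, lateness 31
Maximum = 31.
FIFO (arrival order): A B C D E.
A: 0→15, due 15, lateness 0
B: 15→27, due 12, lateness 15
C: 27→30, due 40, lateness -10
D: 30→44, due 28, lateness 16
E: 44→46, due 42, lateness 4
Maximum = 16.
LPT 29, EDD 13, SPT 31, FIFO 16 → minimum 13.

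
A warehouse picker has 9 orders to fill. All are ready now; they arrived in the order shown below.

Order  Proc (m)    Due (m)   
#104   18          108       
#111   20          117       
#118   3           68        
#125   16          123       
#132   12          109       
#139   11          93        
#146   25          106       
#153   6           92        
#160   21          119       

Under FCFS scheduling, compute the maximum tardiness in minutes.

FIFO (arrival order): #104 #111 #118 #125 #132 #139 #146 #153 #160.
#104: 0→18, due 108, tardiness 0
#111: 18→38, due 117, tardiness 0
#118: 38→41, due 68, tardiness 0
#125: 41→57, due 123, tardiness 0
#132: 57→69, due 109, tardiness 0
#139: 69→80, due 93, tardiness 0
#146: 80→105, due 106, tardiness 0
#153: 105→111, due 92, tardiness 19
#160: 111→132, due 119, tardiness 13
Maximum = 19.

19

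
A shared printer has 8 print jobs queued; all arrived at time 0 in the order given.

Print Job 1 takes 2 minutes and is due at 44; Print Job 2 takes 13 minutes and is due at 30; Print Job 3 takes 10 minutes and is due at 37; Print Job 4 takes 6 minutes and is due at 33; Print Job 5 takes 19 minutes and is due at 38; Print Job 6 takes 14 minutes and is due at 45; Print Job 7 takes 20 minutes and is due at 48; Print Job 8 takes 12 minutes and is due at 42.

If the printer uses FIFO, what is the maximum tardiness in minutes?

FIFO (arrival order): Print Job 1 Print Job 2 Print Job 3 Print Job 4 Print Job 5 Print Job 6 Print Job 7 Print Job 8.
Print Job 1: 0→2, due 44, tardiness 0
Print Job 2: 2→15, due 30, tardiness 0
Print Job 3: 15→25, due 37, tardiness 0
Print Job 4: 25→31, due 33, tardiness 0
Print Job 5: 31→50, due 38, tardiness 12
Print Job 6: 50→64, due 45, tardiness 19
Print Job 7: 64→84, due 48, tardiness 36
Print Job 8: 84→96, due 42, tardiness 54
Maximum = 54.

54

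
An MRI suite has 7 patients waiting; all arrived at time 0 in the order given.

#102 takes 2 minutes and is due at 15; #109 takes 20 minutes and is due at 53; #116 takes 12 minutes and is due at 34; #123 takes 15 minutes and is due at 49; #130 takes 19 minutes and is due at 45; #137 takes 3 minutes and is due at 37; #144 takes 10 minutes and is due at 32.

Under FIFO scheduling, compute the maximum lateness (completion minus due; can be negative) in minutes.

FIFO (arrival order): #102 #109 #116 #123 #130 #137 #144.
#102: 0→2, due 15, lateness -13
#109: 2→22, due 53, lateness -31
#116: 22→34, due 34, lateness 0
#123: 34→49, due 49, lateness 0
#130: 49→68, due 45, lateness 23
#137: 68→71, due 37, lateness 34
#144: 71→81, due 32, lateness 49
Maximum = 49.

49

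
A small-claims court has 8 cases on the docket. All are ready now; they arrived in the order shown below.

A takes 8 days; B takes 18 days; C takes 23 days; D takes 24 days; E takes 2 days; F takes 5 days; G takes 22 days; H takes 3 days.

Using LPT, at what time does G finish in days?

LPT (decreasing processing time): D C G B A F H E.
D: 0→24
C: 24→47
G: 47→69

69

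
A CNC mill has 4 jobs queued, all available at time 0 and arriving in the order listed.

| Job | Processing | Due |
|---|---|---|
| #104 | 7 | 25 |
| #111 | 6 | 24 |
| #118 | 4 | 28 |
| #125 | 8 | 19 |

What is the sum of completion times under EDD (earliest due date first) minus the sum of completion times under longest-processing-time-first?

-1

EDD (increasing due date): #125 #111 #104 #118.
#125: 0→8
#111: 8→14
#104: 14→21
#118: 21→25
Sum = 8+14+21+25 = 68.
LPT (decreasing processing time): #125 #104 #111 #118.
#125: 0→8
#104: 8→15
#111: 15→21
#118: 21→25
Sum = 8+15+21+25 = 69.
Difference = 68 − 69 = -1.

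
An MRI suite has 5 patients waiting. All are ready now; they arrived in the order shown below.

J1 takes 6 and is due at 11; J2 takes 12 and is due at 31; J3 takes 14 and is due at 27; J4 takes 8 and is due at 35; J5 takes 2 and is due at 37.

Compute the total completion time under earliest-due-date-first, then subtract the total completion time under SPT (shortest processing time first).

EDD (increasing due date): J1 J3 J2 J4 J5.
J1: 0→6
J3: 6→20
J2: 20→32
J4: 32→40
J5: 40→42
Sum = 6+20+32+40+42 = 140.
SPT (increasing processing time): J5 J1 J4 J2 J3.
J5: 0→2
J1: 2→8
J4: 8→16
J2: 16→28
J3: 28→42
Sum = 2+8+16+28+42 = 96.
Difference = 140 − 96 = 44.

44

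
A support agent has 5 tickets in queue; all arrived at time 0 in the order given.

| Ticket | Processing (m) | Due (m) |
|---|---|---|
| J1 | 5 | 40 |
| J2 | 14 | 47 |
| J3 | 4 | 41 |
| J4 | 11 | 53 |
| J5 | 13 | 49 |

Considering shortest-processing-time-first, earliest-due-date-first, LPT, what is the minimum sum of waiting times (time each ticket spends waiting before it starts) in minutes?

66

SPT (increasing processing time): J3 J1 J4 J5 J2.
J3: waits 0, runs 0→4
J1: waits 4, runs 4→9
J4: waits 9, runs 9→20
J5: waits 20, runs 20→33
J2: waits 33, runs 33→47
Sum = 0+4+9+20+33 = 66.
EDD (increasing due date): J1 J3 J2 J5 J4.
J1: waits 0, runs 0→5
J3: waits 5, runs 5→9
J2: waits 9, runs 9→23
J5: waits 23, runs 23→36
J4: waits 36, runs 36→47
Sum = 0+5+9+23+36 = 73.
LPT (decreasing processing time): J2 J5 J4 J1 J3.
J2: waits 0, runs 0→14
J5: waits 14, runs 14→27
J4: waits 27, runs 27→38
J1: waits 38, runs 38→43
J3: waits 43, runs 43→47
Sum = 0+14+27+38+43 = 122.
SPT 66, EDD 73, LPT 122 → minimum 66.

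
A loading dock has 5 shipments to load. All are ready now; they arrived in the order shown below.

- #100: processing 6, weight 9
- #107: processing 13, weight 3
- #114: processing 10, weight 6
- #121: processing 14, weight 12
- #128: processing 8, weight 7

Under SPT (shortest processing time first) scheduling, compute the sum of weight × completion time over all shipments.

1019

SPT (increasing processing time): #100 #128 #114 #107 #121.
#100: finishes 6, weight 9, w·C = 54
#128: finishes 14, weight 7, w·C = 98
#114: finishes 24, weight 6, w·C = 144
#107: finishes 37, weight 3, w·C = 111
#121: finishes 51, weight 12, w·C = 612
Sum = 54+98+144+111+612 = 1019.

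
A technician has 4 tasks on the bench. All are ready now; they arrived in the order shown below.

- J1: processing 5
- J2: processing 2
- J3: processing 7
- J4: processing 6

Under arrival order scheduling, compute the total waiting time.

FIFO (arrival order): J1 J2 J3 J4.
J1: waits 0, runs 0→5
J2: waits 5, runs 5→7
J3: waits 7, runs 7→14
J4: waits 14, runs 14→20
Sum = 0+5+7+14 = 26.

26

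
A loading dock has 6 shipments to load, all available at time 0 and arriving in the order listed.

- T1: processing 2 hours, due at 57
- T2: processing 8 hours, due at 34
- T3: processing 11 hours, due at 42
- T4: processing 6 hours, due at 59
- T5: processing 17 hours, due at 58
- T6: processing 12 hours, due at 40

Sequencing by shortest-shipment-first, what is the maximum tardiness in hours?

0

SPT (increasing processing time): T1 T4 T2 T3 T6 T5.
T1: 0→2, due 57, tardiness 0
T4: 2→8, due 59, tardiness 0
T2: 8→16, due 34, tardiness 0
T3: 16→27, due 42, tardiness 0
T6: 27→39, due 40, tardiness 0
T5: 39→56, due 58, tardiness 0
Maximum = 0.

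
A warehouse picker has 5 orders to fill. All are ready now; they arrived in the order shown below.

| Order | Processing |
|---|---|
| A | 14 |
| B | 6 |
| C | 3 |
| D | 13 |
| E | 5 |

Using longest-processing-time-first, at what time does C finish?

41

LPT (decreasing processing time): A D B E C.
A: 0→14
D: 14→27
B: 27→33
E: 33→38
C: 38→41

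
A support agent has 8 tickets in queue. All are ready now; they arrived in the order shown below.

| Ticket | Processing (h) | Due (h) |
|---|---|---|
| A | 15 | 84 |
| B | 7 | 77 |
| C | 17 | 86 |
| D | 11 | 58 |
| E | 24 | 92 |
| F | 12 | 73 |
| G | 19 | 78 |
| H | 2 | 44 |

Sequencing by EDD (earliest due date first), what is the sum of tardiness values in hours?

15

EDD (increasing due date): H D F B G A C E.
H: 0→2, due 44, tardiness 0
D: 2→13, due 58, tardiness 0
F: 13→25, due 73, tardiness 0
B: 25→32, due 77, tardiness 0
G: 32→51, due 78, tardiness 0
A: 51→66, due 84, tardiness 0
C: 66→83, due 86, tardiness 0
E: 83→107, due 92, tardiness 15
Sum = 0+0+0+0+0+0+0+15 = 15.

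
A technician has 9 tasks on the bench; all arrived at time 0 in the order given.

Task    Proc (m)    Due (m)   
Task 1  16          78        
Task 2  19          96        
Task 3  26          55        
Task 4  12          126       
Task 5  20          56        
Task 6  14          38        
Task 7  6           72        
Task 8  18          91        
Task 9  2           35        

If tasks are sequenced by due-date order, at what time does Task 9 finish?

EDD (increasing due date): Task 9 Task 6 Task 3 Task 5 Task 7 Task 1 Task 8 Task 2 Task 4.
Task 9: 0→2

2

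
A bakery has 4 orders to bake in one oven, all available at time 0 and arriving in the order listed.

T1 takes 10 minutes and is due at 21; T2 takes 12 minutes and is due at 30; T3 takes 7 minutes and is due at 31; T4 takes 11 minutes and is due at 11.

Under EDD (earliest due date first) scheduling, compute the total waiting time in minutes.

65

EDD (increasing due date): T4 T1 T2 T3.
T4: waits 0, runs 0→11
T1: waits 11, runs 11→21
T2: waits 21, runs 21→33
T3: waits 33, runs 33→40
Sum = 0+11+21+33 = 65.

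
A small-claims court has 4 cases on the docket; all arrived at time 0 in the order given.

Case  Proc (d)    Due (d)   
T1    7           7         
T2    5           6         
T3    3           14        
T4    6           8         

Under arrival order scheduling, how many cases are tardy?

3

FIFO (arrival order): T1 T2 T3 T4.
T1: 0→7, due 7, tardiness 0
T2: 7→12, due 6, tardiness 6
T3: 12→15, due 14, tardiness 1
T4: 15→21, due 8, tardiness 13
Late cases: 3.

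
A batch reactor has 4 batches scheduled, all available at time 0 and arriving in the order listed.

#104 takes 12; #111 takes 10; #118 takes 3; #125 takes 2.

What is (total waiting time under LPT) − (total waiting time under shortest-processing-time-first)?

37

LPT (decreasing processing time): #104 #111 #118 #125.
#104: waits 0, runs 0→12
#111: waits 12, runs 12→22
#118: waits 22, runs 22→25
#125: waits 25, runs 25→27
Sum = 0+12+22+25 = 59.
SPT (increasing processing time): #125 #118 #111 #104.
#125: waits 0, runs 0→2
#118: waits 2, runs 2→5
#111: waits 5, runs 5→15
#104: waits 15, runs 15→27
Sum = 0+2+5+15 = 22.
Difference = 59 − 22 = 37.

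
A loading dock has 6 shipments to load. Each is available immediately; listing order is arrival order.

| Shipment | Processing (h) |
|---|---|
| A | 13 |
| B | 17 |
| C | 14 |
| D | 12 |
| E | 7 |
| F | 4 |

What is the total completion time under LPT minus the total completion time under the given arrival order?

5

LPT (decreasing processing time): B C A D E F.
B: 0→17
C: 17→31
A: 31→44
D: 44→56
E: 56→63
F: 63→67
Sum = 17+31+44+56+63+67 = 278.
FIFO (arrival order): A B C D E F.
A: 0→13
B: 13→30
C: 30→44
D: 44→56
E: 56→63
F: 63→67
Sum = 13+30+44+56+63+67 = 273.
Difference = 278 − 273 = 5.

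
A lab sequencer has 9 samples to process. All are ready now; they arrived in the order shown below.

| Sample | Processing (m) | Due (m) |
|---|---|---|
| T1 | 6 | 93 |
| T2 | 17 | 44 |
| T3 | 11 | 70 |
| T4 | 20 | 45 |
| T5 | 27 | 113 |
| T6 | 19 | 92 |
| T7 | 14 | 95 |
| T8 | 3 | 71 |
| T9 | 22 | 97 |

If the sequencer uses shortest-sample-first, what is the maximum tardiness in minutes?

SPT (increasing processing time): T8 T1 T3 T7 T2 T6 T4 T9 T5.
T8: 0→3, due 71, tardiness 0
T1: 3→9, due 93, tardiness 0
T3: 9→20, due 70, tardiness 0
T7: 20→34, due 95, tardiness 0
T2: 34→51, due 44, tardiness 7
T6: 51→70, due 92, tardiness 0
T4: 70→90, due 45, tardiness 45
T9: 90→112, due 97, tardiness 15
T5: 112→139, due 113, tardiness 26
Maximum = 45.

45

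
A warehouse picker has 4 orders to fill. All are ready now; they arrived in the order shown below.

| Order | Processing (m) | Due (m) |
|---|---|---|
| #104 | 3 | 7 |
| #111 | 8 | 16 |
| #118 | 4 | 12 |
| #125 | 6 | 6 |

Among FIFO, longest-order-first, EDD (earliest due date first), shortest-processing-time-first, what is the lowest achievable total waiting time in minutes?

23

FIFO (arrival order): #104 #111 #118 #125.
#104: waits 0, runs 0→3
#111: waits 3, runs 3→11
#118: waits 11, runs 11→15
#125: waits 15, runs 15→21
Sum = 0+3+11+15 = 29.
LPT (decreasing processing time): #111 #125 #118 #104.
#111: waits 0, runs 0→8
#125: waits 8, runs 8→14
#118: waits 14, runs 14→18
#104: waits 18, runs 18→21
Sum = 0+8+14+18 = 40.
EDD (increasing due date): #125 #104 #118 #111.
#125: waits 0, runs 0→6
#104: waits 6, runs 6→9
#118: waits 9, runs 9→13
#111: waits 13, runs 13→21
Sum = 0+6+9+13 = 28.
SPT (increasing processing time): #104 #118 #125 #111.
#104: waits 0, runs 0→3
#118: waits 3, runs 3→7
#125: waits 7, runs 7→13
#111: waits 13, runs 13→21
Sum = 0+3+7+13 = 23.
FIFO 29, LPT 40, EDD 28, SPT 23 → minimum 23.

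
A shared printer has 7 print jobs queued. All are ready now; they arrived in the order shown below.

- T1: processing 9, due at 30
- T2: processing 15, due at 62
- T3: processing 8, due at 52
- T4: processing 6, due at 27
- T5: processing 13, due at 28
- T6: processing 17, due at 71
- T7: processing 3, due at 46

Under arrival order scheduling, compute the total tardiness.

FIFO (arrival order): T1 T2 T3 T4 T5 T6 T7.
T1: 0→9, due 30, tardiness 0
T2: 9→24, due 62, tardiness 0
T3: 24→32, due 52, tardiness 0
T4: 32→38, due 27, tardiness 11
T5: 38→51, due 28, tardiness 23
T6: 51→68, due 71, tardiness 0
T7: 68→71, due 46, tardiness 25
Sum = 0+0+0+11+23+0+25 = 59.

59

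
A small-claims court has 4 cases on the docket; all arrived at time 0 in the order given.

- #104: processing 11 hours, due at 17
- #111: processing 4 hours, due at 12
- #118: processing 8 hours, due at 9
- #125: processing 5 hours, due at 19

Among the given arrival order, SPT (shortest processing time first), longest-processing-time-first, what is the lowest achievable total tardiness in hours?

19

FIFO (arrival order): #104 #111 #118 #125.
#104: 0→11, due 17, tardiness 0
#111: 11→15, due 12, tardiness 3
#118: 15→23, due 9, tardiness 14
#125: 23→28, due 19, tardiness 9
Sum = 0+3+14+9 = 26.
SPT (increasing processing time): #111 #125 #118 #104.
#111: 0→4, due 12, tardiness 0
#125: 4→9, due 19, tardiness 0
#118: 9→17, due 9, tardiness 8
#104: 17→28, due 17, tardiness 11
Sum = 0+0+8+11 = 19.
LPT (decreasing processing time): #104 #118 #125 #111.
#104: 0→11, due 17, tardiness 0
#118: 11→19, due 9, tardiness 10
#125: 19→24, due 19, tardiness 5
#111: 24→28, due 12, tardiness 16
Sum = 0+10+5+16 = 31.
FIFO 26, SPT 19, LPT 31 → minimum 19.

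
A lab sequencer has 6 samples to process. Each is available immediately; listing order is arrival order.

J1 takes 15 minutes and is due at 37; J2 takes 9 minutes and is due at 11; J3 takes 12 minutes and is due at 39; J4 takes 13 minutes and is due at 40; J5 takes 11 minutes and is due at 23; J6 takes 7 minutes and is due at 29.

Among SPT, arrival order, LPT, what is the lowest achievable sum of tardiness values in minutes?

51

SPT (increasing processing time): J6 J2 J5 J3 J4 J1.
J6: 0→7, due 29, tardiness 0
J2: 7→16, due 11, tardiness 5
J5: 16→27, due 23, tardiness 4
J3: 27→39, due 39, tardiness 0
J4: 39→52, due 40, tardiness 12
J1: 52→67, due 37, tardiness 30
Sum = 0+5+4+0+12+30 = 51.
FIFO (arrival order): J1 J2 J3 J4 J5 J6.
J1: 0→15, due 37, tardiness 0
J2: 15→24, due 11, tardiness 13
J3: 24→36, due 39, tardiness 0
J4: 36→49, due 40, tardiness 9
J5: 49→60, due 23, tardiness 37
J6: 60→67, due 29, tardiness 38
Sum = 0+13+0+9+37+38 = 97.
LPT (decreasing processing time): J1 J4 J3 J5 J2 J6.
J1: 0→15, due 37, tardiness 0
J4: 15→28, due 40, tardiness 0
J3: 28→40, due 39, tardiness 1
J5: 40→51, due 23, tardiness 28
J2: 51→60, due 11, tardiness 49
J6: 60→67, due 29, tardiness 38
Sum = 0+0+1+28+49+38 = 116.
SPT 51, FIFO 97, LPT 116 → minimum 51.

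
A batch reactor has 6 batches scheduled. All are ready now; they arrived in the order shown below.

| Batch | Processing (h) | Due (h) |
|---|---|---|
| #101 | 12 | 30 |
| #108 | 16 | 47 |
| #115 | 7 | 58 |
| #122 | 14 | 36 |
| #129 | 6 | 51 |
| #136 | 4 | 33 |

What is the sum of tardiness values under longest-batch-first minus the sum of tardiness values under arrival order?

-1

LPT (decreasing processing time): #108 #122 #101 #115 #129 #136.
#108: 0→16, due 47, tardiness 0
#122: 16→30, due 36, tardiness 0
#101: 30→42, due 30, tardiness 12
#115: 42→49, due 58, tardiness 0
#129: 49→55, due 51, tardiness 4
#136: 55→59, due 33, tardiness 26
Sum = 0+0+12+0+4+26 = 42.
FIFO (arrival order): #101 #108 #115 #122 #129 #136.
#101: 0→12, due 30, tardiness 0
#108: 12→28, due 47, tardiness 0
#115: 28→35, due 58, tardiness 0
#122: 35→49, due 36, tardiness 13
#129: 49→55, due 51, tardiness 4
#136: 55→59, due 33, tardiness 26
Sum = 0+0+0+13+4+26 = 43.
Difference = 42 − 43 = -1.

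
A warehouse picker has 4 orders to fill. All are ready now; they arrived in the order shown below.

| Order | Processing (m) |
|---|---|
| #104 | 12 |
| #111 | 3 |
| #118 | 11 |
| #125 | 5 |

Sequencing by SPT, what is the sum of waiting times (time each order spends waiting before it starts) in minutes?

SPT (increasing processing time): #111 #125 #118 #104.
#111: waits 0, runs 0→3
#125: waits 3, runs 3→8
#118: waits 8, runs 8→19
#104: waits 19, runs 19→31
Sum = 0+3+8+19 = 30.

30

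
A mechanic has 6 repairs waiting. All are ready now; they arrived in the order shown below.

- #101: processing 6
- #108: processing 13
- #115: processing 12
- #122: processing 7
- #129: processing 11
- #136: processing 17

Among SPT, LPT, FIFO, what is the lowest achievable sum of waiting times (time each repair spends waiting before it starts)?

128

SPT (increasing processing time): #101 #122 #129 #115 #108 #136.
#101: waits 0, runs 0→6
#122: waits 6, runs 6→13
#129: waits 13, runs 13→24
#115: waits 24, runs 24→36
#108: waits 36, runs 36→49
#136: waits 49, runs 49→66
Sum = 0+6+13+24+36+49 = 128.
LPT (decreasing processing time): #136 #108 #115 #129 #122 #101.
#136: waits 0, runs 0→17
#108: waits 17, runs 17→30
#115: waits 30, runs 30→42
#129: waits 42, runs 42→53
#122: waits 53, runs 53→60
#101: waits 60, runs 60→66
Sum = 0+17+30+42+53+60 = 202.
FIFO (arrival order): #101 #108 #115 #122 #129 #136.
#101: waits 0, runs 0→6
#108: waits 6, runs 6→19
#115: waits 19, runs 19→31
#122: waits 31, runs 31→38
#129: waits 38, runs 38→49
#136: waits 49, runs 49→66
Sum = 0+6+19+31+38+49 = 143.
SPT 128, LPT 202, FIFO 143 → minimum 128.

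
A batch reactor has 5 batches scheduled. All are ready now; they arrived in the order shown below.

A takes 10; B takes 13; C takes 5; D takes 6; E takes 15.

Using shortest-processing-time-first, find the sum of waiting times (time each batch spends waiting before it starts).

71

SPT (increasing processing time): C D A B E.
C: waits 0, runs 0→5
D: waits 5, runs 5→11
A: waits 11, runs 11→21
B: waits 21, runs 21→34
E: waits 34, runs 34→49
Sum = 0+5+11+21+34 = 71.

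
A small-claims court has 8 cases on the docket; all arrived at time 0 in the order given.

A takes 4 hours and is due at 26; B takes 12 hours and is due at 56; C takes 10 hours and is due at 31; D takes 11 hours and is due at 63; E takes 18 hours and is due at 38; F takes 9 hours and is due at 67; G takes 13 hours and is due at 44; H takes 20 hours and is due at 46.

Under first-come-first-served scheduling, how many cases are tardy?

FIFO (arrival order): A B C D E F G H.
A: 0→4, due 26, tardiness 0
B: 4→16, due 56, tardiness 0
C: 16→26, due 31, tardiness 0
D: 26→37, due 63, tardiness 0
E: 37→55, due 38, tardiness 17
F: 55→64, due 67, tardiness 0
G: 64→77, due 44, tardiness 33
H: 77→97, due 46, tardiness 51
Late cases: 3.

3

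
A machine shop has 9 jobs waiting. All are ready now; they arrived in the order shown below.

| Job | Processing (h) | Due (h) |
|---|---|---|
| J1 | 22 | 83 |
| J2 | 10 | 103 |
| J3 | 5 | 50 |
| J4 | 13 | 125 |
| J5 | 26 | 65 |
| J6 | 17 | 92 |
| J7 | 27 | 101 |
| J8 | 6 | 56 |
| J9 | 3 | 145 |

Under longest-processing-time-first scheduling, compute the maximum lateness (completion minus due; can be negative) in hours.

LPT (decreasing processing time): J7 J5 J1 J6 J4 J2 J8 J3 J9.
J7: 0→27, due 101, lateness -74
J5: 27→53, due 65, lateness -12
J1: 53→75, due 83, lateness -8
J6: 75→92, due 92, lateness 0
J4: 92→105, due 125, lateness -20
J2: 105→115, due 103, lateness 12
J8: 115→121, due 56, lateness 65
J3: 121→126, due 50, lateness 76
J9: 126→129, due 145, lateness -16
Maximum = 76.

76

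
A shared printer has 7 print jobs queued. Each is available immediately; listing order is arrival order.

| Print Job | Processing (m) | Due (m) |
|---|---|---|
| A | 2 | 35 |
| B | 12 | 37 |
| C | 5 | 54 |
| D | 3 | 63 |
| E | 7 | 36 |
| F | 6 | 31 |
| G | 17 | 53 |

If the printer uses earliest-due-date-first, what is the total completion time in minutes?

201

EDD (increasing due date): F A E B G C D.
F: 0→6
A: 6→8
E: 8→15
B: 15→27
G: 27→44
C: 44→49
D: 49→52
Sum = 6+8+15+27+44+49+52 = 201.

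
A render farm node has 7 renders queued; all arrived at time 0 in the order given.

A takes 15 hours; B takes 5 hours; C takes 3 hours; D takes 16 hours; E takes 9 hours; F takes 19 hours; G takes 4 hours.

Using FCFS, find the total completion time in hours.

283

FIFO (arrival order): A B C D E F G.
A: 0→15
B: 15→20
C: 20→23
D: 23→39
E: 39→48
F: 48→67
G: 67→71
Sum = 15+20+23+39+48+67+71 = 283.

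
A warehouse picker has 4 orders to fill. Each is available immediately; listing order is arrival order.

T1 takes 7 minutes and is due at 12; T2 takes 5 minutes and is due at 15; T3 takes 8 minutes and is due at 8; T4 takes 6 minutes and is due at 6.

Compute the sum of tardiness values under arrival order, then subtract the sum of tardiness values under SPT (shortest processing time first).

3

FIFO (arrival order): T1 T2 T3 T4.
T1: 0→7, due 12, tardiness 0
T2: 7→12, due 15, tardiness 0
T3: 12→20, due 8, tardiness 12
T4: 20→26, due 6, tardiness 20
Sum = 0+0+12+20 = 32.
SPT (increasing processing time): T2 T4 T1 T3.
T2: 0→5, due 15, tardiness 0
T4: 5→11, due 6, tardiness 5
T1: 11→18, due 12, tardiness 6
T3: 18→26, due 8, tardiness 18
Sum = 0+5+6+18 = 29.
Difference = 32 − 29 = 3.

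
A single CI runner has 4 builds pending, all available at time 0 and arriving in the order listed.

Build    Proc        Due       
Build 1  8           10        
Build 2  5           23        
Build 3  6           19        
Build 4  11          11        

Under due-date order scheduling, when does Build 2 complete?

EDD (increasing due date): Build 1 Build 4 Build 3 Build 2.
Build 1: 0→8
Build 4: 8→19
Build 3: 19→25
Build 2: 25→30

30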